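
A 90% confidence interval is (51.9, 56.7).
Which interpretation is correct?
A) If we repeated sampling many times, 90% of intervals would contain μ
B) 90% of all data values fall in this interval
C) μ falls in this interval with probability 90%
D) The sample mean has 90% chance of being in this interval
A

A) Correct — this is the frequentist long-run coverage interpretation.
B) Wrong — a CI is about the parameter μ, not individual data values.
C) Wrong — μ is fixed; the randomness lives in the interval, not in μ.
D) Wrong — x̄ is observed and sits in the interval by construction.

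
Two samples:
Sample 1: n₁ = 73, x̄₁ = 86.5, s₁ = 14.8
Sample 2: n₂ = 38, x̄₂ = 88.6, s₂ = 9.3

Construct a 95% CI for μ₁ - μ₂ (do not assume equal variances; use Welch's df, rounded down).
(-6.66, 2.46)

Difference: x̄₁ - x̄₂ = -2.10
SE = √(s₁²/n₁ + s₂²/n₂) = √(14.8²/73 + 9.3²/38) = 2.2971
df = 105.04 → 105 (Welch–Satterthwaite, rounded down)
t* = 1.983

CI: -2.10 ± 1.983 · 2.2971 = -2.10 ± 4.56 = (-6.66, 2.46)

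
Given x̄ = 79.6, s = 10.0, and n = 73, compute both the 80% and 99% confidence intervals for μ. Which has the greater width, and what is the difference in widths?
99% CI is wider by 3.16

df = 72
80% CI: t* = 1.293, (78.09, 81.11), width = 2 · t* · s/√n = 3.03
99% CI: t* = 2.646, (76.50, 82.70), width = 2 · t* · s/√n = 6.19

The 99% CI is wider by 6.19 - 3.03 = 3.16.
Higher confidence requires a wider interval.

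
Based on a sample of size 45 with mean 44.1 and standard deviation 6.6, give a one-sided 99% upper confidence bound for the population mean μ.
μ ≤ 46.48

Upper bound (one-sided):
t* = 2.414 (one-sided for 99%)
Upper bound = x̄ + t* · s/√n = 44.1 + 2.414 · 6.6/√45 = 46.48

We are 99% confident that μ ≤ 46.48.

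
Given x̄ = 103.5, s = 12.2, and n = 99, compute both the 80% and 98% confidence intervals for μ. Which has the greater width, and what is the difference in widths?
98% CI is wider by 2.64

df = 98
80% CI: t* = 1.290, (101.92, 105.08), width = 2 · t* · s/√n = 3.16
98% CI: t* = 2.365, (100.60, 106.40), width = 2 · t* · s/√n = 5.80

The 98% CI is wider by 5.80 - 3.16 = 2.64.
Higher confidence requires a wider interval.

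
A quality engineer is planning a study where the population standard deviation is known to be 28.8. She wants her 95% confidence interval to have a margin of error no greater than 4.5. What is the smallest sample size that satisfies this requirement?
n ≥ 158

For margin E ≤ 4.5:
n ≥ (z* · σ / E)²
n ≥ (1.960 · 28.8 / 4.5)²
n ≥ 157.35

Minimum n = 158 (rounding up)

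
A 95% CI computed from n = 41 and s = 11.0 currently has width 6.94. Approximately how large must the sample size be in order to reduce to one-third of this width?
n ≈ 369

CI width ∝ 1/√n
To reduce width by factor 3, need √n to grow by 3 → need 3² = 9 times as many samples.

Current: n = 41, width = 6.94
New: n = 369, width ≈ 2.25

Width reduced by factor of 6.94/2.25 = 3.08.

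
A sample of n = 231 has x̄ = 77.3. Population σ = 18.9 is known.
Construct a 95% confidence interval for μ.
(74.86, 79.74)

z-interval (σ known):
z* = 1.960 for 95% confidence

Margin of error = z* · σ/√n = 1.960 · 18.9/√231 = 2.44

CI: (77.3 - 2.44, 77.3 + 2.44) = (74.86, 79.74)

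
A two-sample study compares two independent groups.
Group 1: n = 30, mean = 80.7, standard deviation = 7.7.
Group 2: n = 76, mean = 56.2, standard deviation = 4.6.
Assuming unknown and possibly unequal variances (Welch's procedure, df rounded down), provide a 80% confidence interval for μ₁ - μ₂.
(22.54, 26.46)

Difference: x̄₁ - x̄₂ = 24.50
SE = √(s₁²/n₁ + s₂²/n₂) = √(7.7²/30 + 4.6²/76) = 1.5016
df = 37.46 → 37 (Welch–Satterthwaite, rounded down)
t* = 1.305

CI: 24.50 ± 1.305 · 1.5016 = 24.50 ± 1.96 = (22.54, 26.46)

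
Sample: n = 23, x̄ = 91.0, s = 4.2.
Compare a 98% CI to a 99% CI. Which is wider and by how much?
99% CI is wider by 0.55

df = 22
98% CI: t* = 2.508, (88.80, 93.20), width = 2 · t* · s/√n = 4.39
99% CI: t* = 2.819, (88.53, 93.47), width = 2 · t* · s/√n = 4.94

The 99% CI is wider by 4.94 - 4.39 = 0.55.
Higher confidence requires a wider interval.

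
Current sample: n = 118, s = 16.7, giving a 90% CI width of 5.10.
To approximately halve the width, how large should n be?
n ≈ 472

CI width ∝ 1/√n
To reduce width by factor 2, need √n to grow by 2 → need 2² = 4 times as many samples.

Current: n = 118, width = 5.10
New: n = 472, width ≈ 2.53

Width reduced by factor of 5.10/2.53 = 2.02.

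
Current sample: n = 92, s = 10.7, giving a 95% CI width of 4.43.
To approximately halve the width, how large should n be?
n ≈ 368

CI width ∝ 1/√n
To reduce width by factor 2, need √n to grow by 2 → need 2² = 4 times as many samples.

Current: n = 92, width = 4.43
New: n = 368, width ≈ 2.19

Width reduced by factor of 4.43/2.19 = 2.02.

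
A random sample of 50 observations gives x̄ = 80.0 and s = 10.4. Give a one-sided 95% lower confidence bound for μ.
μ ≥ 77.53

Lower bound (one-sided):
t* = 1.677 (one-sided for 95%)
Lower bound = x̄ - t* · s/√n = 80.0 - 1.677 · 10.4/√50 = 77.53

We are 95% confident that μ ≥ 77.53.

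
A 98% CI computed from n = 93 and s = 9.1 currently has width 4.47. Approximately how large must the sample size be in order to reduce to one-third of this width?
n ≈ 837

CI width ∝ 1/√n
To reduce width by factor 3, need √n to grow by 3 → need 3² = 9 times as many samples.

Current: n = 93, width = 4.47
New: n = 837, width ≈ 1.47

Width reduced by factor of 4.47/1.47 = 3.04.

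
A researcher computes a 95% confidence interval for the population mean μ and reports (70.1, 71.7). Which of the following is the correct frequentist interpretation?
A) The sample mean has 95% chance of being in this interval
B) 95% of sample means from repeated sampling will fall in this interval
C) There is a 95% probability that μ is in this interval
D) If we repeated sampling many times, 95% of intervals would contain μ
D

A) Wrong — x̄ is observed and sits in the interval by construction.
B) Wrong — coverage applies to intervals containing μ, not to future x̄ values.
C) Wrong — μ is fixed; the randomness lives in the interval, not in μ.
D) Correct — this is the frequentist long-run coverage interpretation.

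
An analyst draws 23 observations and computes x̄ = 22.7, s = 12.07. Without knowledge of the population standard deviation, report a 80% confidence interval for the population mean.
(19.38, 26.02)

t-interval (σ unknown):
df = n - 1 = 22
t* = 1.321 for 80% confidence

Margin of error = t* · s/√n = 1.321 · 12.07/√23 = 3.32

CI: (19.38, 26.02)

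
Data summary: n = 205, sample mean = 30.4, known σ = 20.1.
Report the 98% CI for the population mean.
(27.13, 33.67)

z-interval (σ known):
z* = 2.326 for 98% confidence

Margin of error = z* · σ/√n = 2.326 · 20.1/√205 = 3.27

CI: (30.4 - 3.27, 30.4 + 3.27) = (27.13, 33.67)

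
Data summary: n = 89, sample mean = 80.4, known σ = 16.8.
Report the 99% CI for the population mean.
(75.81, 84.99)

z-interval (σ known):
z* = 2.576 for 99% confidence

Margin of error = z* · σ/√n = 2.576 · 16.8/√89 = 4.59

CI: (80.4 - 4.59, 80.4 + 4.59) = (75.81, 84.99)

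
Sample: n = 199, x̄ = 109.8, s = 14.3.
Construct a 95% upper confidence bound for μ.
μ ≤ 111.48

Upper bound (one-sided):
t* = 1.653 (one-sided for 95%)
Upper bound = x̄ + t* · s/√n = 109.8 + 1.653 · 14.3/√199 = 111.48

We are 95% confident that μ ≤ 111.48.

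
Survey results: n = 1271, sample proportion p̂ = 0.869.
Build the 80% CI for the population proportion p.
(0.857, 0.881)

Proportion CI:
SE = √(p̂(1-p̂)/n) = √(0.869 · 0.131 / 1271) = 0.00946

z* = 1.282
Margin = z* · SE = 1.282 · 0.00946 = 0.0121

CI: 0.869 ± 0.0121 = (0.857, 0.881)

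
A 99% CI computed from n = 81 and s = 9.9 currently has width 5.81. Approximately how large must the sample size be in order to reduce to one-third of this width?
n ≈ 729

CI width ∝ 1/√n
To reduce width by factor 3, need √n to grow by 3 → need 3² = 9 times as many samples.

Current: n = 81, width = 5.81
New: n = 729, width ≈ 1.89

Width reduced by factor of 5.81/1.89 = 3.07.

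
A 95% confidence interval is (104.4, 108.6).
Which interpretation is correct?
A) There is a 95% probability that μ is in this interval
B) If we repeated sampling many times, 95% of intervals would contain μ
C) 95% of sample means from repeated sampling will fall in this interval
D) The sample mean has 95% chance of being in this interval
B

A) Wrong — μ is fixed; the randomness lives in the interval, not in μ.
B) Correct — this is the frequentist long-run coverage interpretation.
C) Wrong — coverage applies to intervals containing μ, not to future x̄ values.
D) Wrong — x̄ is observed and sits in the interval by construction.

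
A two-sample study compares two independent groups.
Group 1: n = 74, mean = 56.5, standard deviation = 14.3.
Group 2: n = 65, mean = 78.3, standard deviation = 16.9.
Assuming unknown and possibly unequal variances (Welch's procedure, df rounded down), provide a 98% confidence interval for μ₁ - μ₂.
(-28.10, -15.50)

Difference: x̄₁ - x̄₂ = -21.80
SE = √(s₁²/n₁ + s₂²/n₂) = √(14.3²/74 + 16.9²/65) = 2.6753
df = 126.09 → 126 (Welch–Satterthwaite, rounded down)
t* = 2.356

CI: -21.80 ± 2.356 · 2.6753 = -21.80 ± 6.30 = (-28.10, -15.50)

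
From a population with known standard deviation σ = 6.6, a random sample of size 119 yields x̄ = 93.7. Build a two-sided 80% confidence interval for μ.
(92.92, 94.48)

z-interval (σ known):
z* = 1.282 for 80% confidence

Margin of error = z* · σ/√n = 1.282 · 6.6/√119 = 0.78

CI: (93.7 - 0.78, 93.7 + 0.78) = (92.92, 94.48)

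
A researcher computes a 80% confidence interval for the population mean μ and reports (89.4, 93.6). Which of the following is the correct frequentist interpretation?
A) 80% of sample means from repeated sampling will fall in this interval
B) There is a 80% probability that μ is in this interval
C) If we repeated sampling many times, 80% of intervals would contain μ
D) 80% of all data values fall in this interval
C

A) Wrong — coverage applies to intervals containing μ, not to future x̄ values.
B) Wrong — μ is fixed; the randomness lives in the interval, not in μ.
C) Correct — this is the frequentist long-run coverage interpretation.
D) Wrong — a CI is about the parameter μ, not individual data values.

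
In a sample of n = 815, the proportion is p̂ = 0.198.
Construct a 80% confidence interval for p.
(0.180, 0.216)

Proportion CI:
SE = √(p̂(1-p̂)/n) = √(0.198 · 0.802 / 815) = 0.01396

z* = 1.282
Margin = z* · SE = 1.282 · 0.01396 = 0.0179

CI: 0.198 ± 0.0179 = (0.180, 0.216)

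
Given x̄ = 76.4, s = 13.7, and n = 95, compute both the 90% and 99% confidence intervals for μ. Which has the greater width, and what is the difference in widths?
99% CI is wider by 2.72

df = 94
90% CI: t* = 1.661, (74.07, 78.73), width = 2 · t* · s/√n = 4.67
99% CI: t* = 2.629, (72.70, 80.10), width = 2 · t* · s/√n = 7.39

The 99% CI is wider by 7.39 - 4.67 = 2.72.
Higher confidence requires a wider interval.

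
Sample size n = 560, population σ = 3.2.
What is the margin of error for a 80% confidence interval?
Margin of error = 0.17

Margin of error = z* · σ/√n
= 1.282 · 3.2/√560
= 1.282 · 3.2/23.6643
= 0.17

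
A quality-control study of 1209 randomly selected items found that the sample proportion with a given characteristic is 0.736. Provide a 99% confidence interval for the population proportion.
(0.703, 0.769)

Proportion CI:
SE = √(p̂(1-p̂)/n) = √(0.736 · 0.264 / 1209) = 0.01268

z* = 2.576
Margin = z* · SE = 2.576 · 0.01268 = 0.0327

CI: 0.736 ± 0.0327 = (0.703, 0.769)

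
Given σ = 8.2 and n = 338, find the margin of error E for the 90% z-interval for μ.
Margin of error = 0.73

Margin of error = z* · σ/√n
= 1.645 · 8.2/√338
= 1.645 · 8.2/18.3848
= 0.73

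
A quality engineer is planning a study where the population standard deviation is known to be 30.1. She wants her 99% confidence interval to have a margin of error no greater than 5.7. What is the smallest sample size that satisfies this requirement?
n ≥ 186

For margin E ≤ 5.7:
n ≥ (z* · σ / E)²
n ≥ (2.576 · 30.1 / 5.7)²
n ≥ 185.04

Minimum n = 186 (rounding up)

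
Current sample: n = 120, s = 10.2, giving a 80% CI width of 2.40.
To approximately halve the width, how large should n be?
n ≈ 480

CI width ∝ 1/√n
To reduce width by factor 2, need √n to grow by 2 → need 2² = 4 times as many samples.

Current: n = 120, width = 2.40
New: n = 480, width ≈ 1.19

Width reduced by factor of 2.40/1.19 = 2.02.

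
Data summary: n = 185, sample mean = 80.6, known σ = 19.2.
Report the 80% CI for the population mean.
(78.79, 82.41)

z-interval (σ known):
z* = 1.282 for 80% confidence

Margin of error = z* · σ/√n = 1.282 · 19.2/√185 = 1.81

CI: (80.6 - 1.81, 80.6 + 1.81) = (78.79, 82.41)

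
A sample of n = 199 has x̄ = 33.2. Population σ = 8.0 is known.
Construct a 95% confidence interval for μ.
(32.09, 34.31)

z-interval (σ known):
z* = 1.960 for 95% confidence

Margin of error = z* · σ/√n = 1.960 · 8.0/√199 = 1.11

CI: (33.2 - 1.11, 33.2 + 1.11) = (32.09, 34.31)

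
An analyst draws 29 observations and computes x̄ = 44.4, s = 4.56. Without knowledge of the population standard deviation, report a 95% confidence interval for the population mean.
(42.67, 46.13)

t-interval (σ unknown):
df = n - 1 = 28
t* = 2.048 for 95% confidence

Margin of error = t* · s/√n = 2.048 · 4.56/√29 = 1.73

CI: (42.67, 46.13)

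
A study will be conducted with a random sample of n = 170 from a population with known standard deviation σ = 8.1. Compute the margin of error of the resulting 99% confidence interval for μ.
Margin of error = 1.60

Margin of error = z* · σ/√n
= 2.576 · 8.1/√170
= 2.576 · 8.1/13.0384
= 1.60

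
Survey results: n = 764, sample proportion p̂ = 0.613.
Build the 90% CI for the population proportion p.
(0.584, 0.642)

Proportion CI:
SE = √(p̂(1-p̂)/n) = √(0.613 · 0.387 / 764) = 0.01762

z* = 1.645
Margin = z* · SE = 1.645 · 0.01762 = 0.0290

CI: 0.613 ± 0.0290 = (0.584, 0.642)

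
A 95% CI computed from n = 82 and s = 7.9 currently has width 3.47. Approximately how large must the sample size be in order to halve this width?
n ≈ 328

CI width ∝ 1/√n
To reduce width by factor 2, need √n to grow by 2 → need 2² = 4 times as many samples.

Current: n = 82, width = 3.47
New: n = 328, width ≈ 1.72

Width reduced by factor of 3.47/1.72 = 2.02.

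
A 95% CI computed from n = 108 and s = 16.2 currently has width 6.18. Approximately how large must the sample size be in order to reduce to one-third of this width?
n ≈ 972

CI width ∝ 1/√n
To reduce width by factor 3, need √n to grow by 3 → need 3² = 9 times as many samples.

Current: n = 108, width = 6.18
New: n = 972, width ≈ 2.04

Width reduced by factor of 6.18/2.04 = 3.03.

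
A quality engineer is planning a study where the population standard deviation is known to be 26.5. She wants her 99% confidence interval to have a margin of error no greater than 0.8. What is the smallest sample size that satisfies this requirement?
n ≥ 7282

For margin E ≤ 0.8:
n ≥ (z* · σ / E)²
n ≥ (2.576 · 26.5 / 0.8)²
n ≥ 7281.21

Minimum n = 7282 (rounding up)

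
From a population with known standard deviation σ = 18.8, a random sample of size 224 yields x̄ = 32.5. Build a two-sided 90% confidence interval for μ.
(30.43, 34.57)

z-interval (σ known):
z* = 1.645 for 90% confidence

Margin of error = z* · σ/√n = 1.645 · 18.8/√224 = 2.07

CI: (32.5 - 2.07, 32.5 + 2.07) = (30.43, 34.57)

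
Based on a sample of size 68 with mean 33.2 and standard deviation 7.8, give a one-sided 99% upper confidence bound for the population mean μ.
μ ≤ 35.45

Upper bound (one-sided):
t* = 2.383 (one-sided for 99%)
Upper bound = x̄ + t* · s/√n = 33.2 + 2.383 · 7.8/√68 = 35.45

We are 99% confident that μ ≤ 35.45.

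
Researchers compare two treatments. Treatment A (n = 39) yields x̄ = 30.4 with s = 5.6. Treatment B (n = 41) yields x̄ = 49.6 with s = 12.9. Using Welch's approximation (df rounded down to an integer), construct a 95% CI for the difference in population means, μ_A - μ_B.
(-23.62, -14.78)

Difference: x̄₁ - x̄₂ = -19.20
SE = √(s₁²/n₁ + s₂²/n₂) = √(5.6²/39 + 12.9²/41) = 2.2052
df = 55.14 → 55 (Welch–Satterthwaite, rounded down)
t* = 2.004

CI: -19.20 ± 2.004 · 2.2052 = -19.20 ± 4.42 = (-23.62, -14.78)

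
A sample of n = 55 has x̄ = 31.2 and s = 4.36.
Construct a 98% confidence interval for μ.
(29.79, 32.61)

t-interval (σ unknown):
df = n - 1 = 54
t* = 2.397 for 98% confidence

Margin of error = t* · s/√n = 2.397 · 4.36/√55 = 1.41

CI: (29.79, 32.61)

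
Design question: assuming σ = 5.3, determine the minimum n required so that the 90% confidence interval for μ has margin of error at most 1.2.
n ≥ 53

For margin E ≤ 1.2:
n ≥ (z* · σ / E)²
n ≥ (1.645 · 5.3 / 1.2)²
n ≥ 52.79

Minimum n = 53 (rounding up)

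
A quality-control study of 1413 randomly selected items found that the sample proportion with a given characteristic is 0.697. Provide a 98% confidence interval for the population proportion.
(0.669, 0.725)

Proportion CI:
SE = √(p̂(1-p̂)/n) = √(0.697 · 0.303 / 1413) = 0.01223

z* = 2.326
Margin = z* · SE = 2.326 · 0.01223 = 0.0284

CI: 0.697 ± 0.0284 = (0.669, 0.725)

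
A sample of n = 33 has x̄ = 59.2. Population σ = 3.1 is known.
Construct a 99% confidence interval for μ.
(57.81, 60.59)

z-interval (σ known):
z* = 2.576 for 99% confidence

Margin of error = z* · σ/√n = 2.576 · 3.1/√33 = 1.39

CI: (59.2 - 1.39, 59.2 + 1.39) = (57.81, 60.59)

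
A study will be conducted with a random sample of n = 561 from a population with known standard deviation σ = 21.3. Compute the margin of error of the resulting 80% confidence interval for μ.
Margin of error = 1.15

Margin of error = z* · σ/√n
= 1.282 · 21.3/√561
= 1.282 · 21.3/23.6854
= 1.15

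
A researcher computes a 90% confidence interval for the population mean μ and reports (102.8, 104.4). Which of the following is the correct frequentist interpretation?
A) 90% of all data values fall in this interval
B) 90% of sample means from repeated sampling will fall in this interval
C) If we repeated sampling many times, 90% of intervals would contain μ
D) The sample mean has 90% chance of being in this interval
C

A) Wrong — a CI is about the parameter μ, not individual data values.
B) Wrong — coverage applies to intervals containing μ, not to future x̄ values.
C) Correct — this is the frequentist long-run coverage interpretation.
D) Wrong — x̄ is observed and sits in the interval by construction.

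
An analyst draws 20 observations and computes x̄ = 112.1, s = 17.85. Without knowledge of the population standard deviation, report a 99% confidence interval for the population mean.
(100.68, 123.52)

t-interval (σ unknown):
df = n - 1 = 19
t* = 2.861 for 99% confidence

Margin of error = t* · s/√n = 2.861 · 17.85/√20 = 11.42

CI: (100.68, 123.52)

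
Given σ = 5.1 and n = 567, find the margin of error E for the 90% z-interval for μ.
Margin of error = 0.35

Margin of error = z* · σ/√n
= 1.645 · 5.1/√567
= 1.645 · 5.1/23.8118
= 0.35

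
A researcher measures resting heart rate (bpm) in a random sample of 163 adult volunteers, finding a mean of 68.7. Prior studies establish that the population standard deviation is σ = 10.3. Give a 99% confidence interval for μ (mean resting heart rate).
(66.62, 70.78)

z-interval (σ known):
z* = 2.576 for 99% confidence

Margin of error = z* · σ/√n = 2.576 · 10.3/√163 = 2.08

CI: (68.7 - 2.08, 68.7 + 2.08) = (66.62, 70.78)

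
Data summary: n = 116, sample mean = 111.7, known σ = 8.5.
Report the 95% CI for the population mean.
(110.15, 113.25)

z-interval (σ known):
z* = 1.960 for 95% confidence

Margin of error = z* · σ/√n = 1.960 · 8.5/√116 = 1.55

CI: (111.7 - 1.55, 111.7 + 1.55) = (110.15, 113.25)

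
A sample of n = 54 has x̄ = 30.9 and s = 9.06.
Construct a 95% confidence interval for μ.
(28.43, 33.37)

t-interval (σ unknown):
df = n - 1 = 53
t* = 2.006 for 95% confidence

Margin of error = t* · s/√n = 2.006 · 9.06/√54 = 2.47

CI: (28.43, 33.37)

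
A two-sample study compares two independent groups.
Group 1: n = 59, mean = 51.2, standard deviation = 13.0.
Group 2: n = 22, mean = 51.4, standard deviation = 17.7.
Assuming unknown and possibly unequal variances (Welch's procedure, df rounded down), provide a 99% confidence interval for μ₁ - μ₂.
(-11.60, 11.20)

Difference: x̄₁ - x̄₂ = -0.20
SE = √(s₁²/n₁ + s₂²/n₂) = √(13.0²/59 + 17.7²/22) = 4.1358
df = 29.86 → 29 (Welch–Satterthwaite, rounded down)
t* = 2.756

CI: -0.20 ± 2.756 · 4.1358 = -0.20 ± 11.40 = (-11.60, 11.20)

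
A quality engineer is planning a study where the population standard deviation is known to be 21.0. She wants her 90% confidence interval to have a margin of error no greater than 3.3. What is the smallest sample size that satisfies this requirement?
n ≥ 110

For margin E ≤ 3.3:
n ≥ (z* · σ / E)²
n ≥ (1.645 · 21.0 / 3.3)²
n ≥ 109.58

Minimum n = 110 (rounding up)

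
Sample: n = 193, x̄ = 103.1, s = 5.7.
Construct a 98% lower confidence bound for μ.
μ ≥ 102.25

Lower bound (one-sided):
t* = 2.068 (one-sided for 98%)
Lower bound = x̄ - t* · s/√n = 103.1 - 2.068 · 5.7/√193 = 102.25

We are 98% confident that μ ≥ 102.25.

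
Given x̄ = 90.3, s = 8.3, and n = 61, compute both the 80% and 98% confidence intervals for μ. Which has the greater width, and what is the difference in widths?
98% CI is wider by 2.33

df = 60
80% CI: t* = 1.296, (88.92, 91.68), width = 2 · t* · s/√n = 2.75
98% CI: t* = 2.390, (87.76, 92.84), width = 2 · t* · s/√n = 5.08

The 98% CI is wider by 5.08 - 2.75 = 2.33.
Higher confidence requires a wider interval.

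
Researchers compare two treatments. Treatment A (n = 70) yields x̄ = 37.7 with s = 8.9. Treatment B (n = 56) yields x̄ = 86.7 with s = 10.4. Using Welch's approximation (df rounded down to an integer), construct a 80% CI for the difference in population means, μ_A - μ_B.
(-51.26, -46.74)

Difference: x̄₁ - x̄₂ = -49.00
SE = √(s₁²/n₁ + s₂²/n₂) = √(8.9²/70 + 10.4²/56) = 1.7501
df = 108.61 → 108 (Welch–Satterthwaite, rounded down)
t* = 1.289

CI: -49.00 ± 1.289 · 1.7501 = -49.00 ± 2.26 = (-51.26, -46.74)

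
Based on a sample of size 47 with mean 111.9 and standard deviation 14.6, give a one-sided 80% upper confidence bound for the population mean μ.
μ ≤ 113.71

Upper bound (one-sided):
t* = 0.850 (one-sided for 80%)
Upper bound = x̄ + t* · s/√n = 111.9 + 0.850 · 14.6/√47 = 113.71

We are 80% confident that μ ≤ 113.71.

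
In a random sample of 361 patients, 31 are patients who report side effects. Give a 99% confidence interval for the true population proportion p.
(0.048, 0.124)

Proportion CI:
p̂ = 31/361 = 0.08587
SE = √(p̂(1-p̂)/n) = √(0.08587 · 0.91413 / 361) = 0.01475

z* = 2.576
Margin = z* · SE = 2.576 · 0.01475 = 0.0380

CI: 0.08587 ± 0.0380 = (0.048, 0.124)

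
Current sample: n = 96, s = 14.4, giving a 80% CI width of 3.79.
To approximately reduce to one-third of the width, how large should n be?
n ≈ 864

CI width ∝ 1/√n
To reduce width by factor 3, need √n to grow by 3 → need 3² = 9 times as many samples.

Current: n = 96, width = 3.79
New: n = 864, width ≈ 1.26

Width reduced by factor of 3.79/1.26 = 3.01.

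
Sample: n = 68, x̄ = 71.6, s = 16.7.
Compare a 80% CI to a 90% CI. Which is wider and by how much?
90% CI is wider by 1.52

df = 67
80% CI: t* = 1.294, (68.98, 74.22), width = 2 · t* · s/√n = 5.24
90% CI: t* = 1.668, (68.22, 74.98), width = 2 · t* · s/√n = 6.76

The 90% CI is wider by 6.76 - 5.24 = 1.52.
Higher confidence requires a wider interval.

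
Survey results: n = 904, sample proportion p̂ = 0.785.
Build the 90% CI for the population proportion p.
(0.763, 0.807)

Proportion CI:
SE = √(p̂(1-p̂)/n) = √(0.785 · 0.215 / 904) = 0.01366

z* = 1.645
Margin = z* · SE = 1.645 · 0.01366 = 0.0225

CI: 0.785 ± 0.0225 = (0.763, 0.807)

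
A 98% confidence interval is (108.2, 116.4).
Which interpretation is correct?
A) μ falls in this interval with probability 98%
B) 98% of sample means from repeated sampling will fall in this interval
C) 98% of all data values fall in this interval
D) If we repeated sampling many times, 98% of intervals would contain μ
D

A) Wrong — μ is fixed; the randomness lives in the interval, not in μ.
B) Wrong — coverage applies to intervals containing μ, not to future x̄ values.
C) Wrong — a CI is about the parameter μ, not individual data values.
D) Correct — this is the frequentist long-run coverage interpretation.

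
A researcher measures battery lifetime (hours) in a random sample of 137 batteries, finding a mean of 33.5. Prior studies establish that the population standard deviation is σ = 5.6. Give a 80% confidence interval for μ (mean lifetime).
(32.89, 34.11)

z-interval (σ known):
z* = 1.282 for 80% confidence

Margin of error = z* · σ/√n = 1.282 · 5.6/√137 = 0.61

CI: (33.5 - 0.61, 33.5 + 0.61) = (32.89, 34.11)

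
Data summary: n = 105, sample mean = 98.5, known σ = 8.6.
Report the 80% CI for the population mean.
(97.42, 99.58)

z-interval (σ known):
z* = 1.282 for 80% confidence

Margin of error = z* · σ/√n = 1.282 · 8.6/√105 = 1.08

CI: (98.5 - 1.08, 98.5 + 1.08) = (97.42, 99.58)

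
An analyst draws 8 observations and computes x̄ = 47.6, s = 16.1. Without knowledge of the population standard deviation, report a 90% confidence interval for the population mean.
(36.81, 58.39)

t-interval (σ unknown):
df = n - 1 = 7
t* = 1.895 for 90% confidence

Margin of error = t* · s/√n = 1.895 · 16.1/√8 = 10.79

CI: (36.81, 58.39)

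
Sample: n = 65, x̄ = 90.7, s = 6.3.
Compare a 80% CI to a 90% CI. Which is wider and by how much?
90% CI is wider by 0.59

df = 64
80% CI: t* = 1.295, (89.69, 91.71), width = 2 · t* · s/√n = 2.02
90% CI: t* = 1.669, (89.40, 92.00), width = 2 · t* · s/√n = 2.61

The 90% CI is wider by 2.61 - 2.02 = 0.59.
Higher confidence requires a wider interval.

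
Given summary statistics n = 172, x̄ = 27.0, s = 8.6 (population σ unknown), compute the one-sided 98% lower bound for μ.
μ ≥ 25.64

Lower bound (one-sided):
t* = 2.070 (one-sided for 98%)
Lower bound = x̄ - t* · s/√n = 27.0 - 2.070 · 8.6/√172 = 25.64

We are 98% confident that μ ≥ 25.64.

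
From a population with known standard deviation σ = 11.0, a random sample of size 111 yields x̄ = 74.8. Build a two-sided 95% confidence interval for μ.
(72.75, 76.85)

z-interval (σ known):
z* = 1.960 for 95% confidence

Margin of error = z* · σ/√n = 1.960 · 11.0/√111 = 2.05

CI: (74.8 - 2.05, 74.8 + 2.05) = (72.75, 76.85)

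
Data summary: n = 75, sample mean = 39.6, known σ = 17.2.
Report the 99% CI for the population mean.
(34.48, 44.72)

z-interval (σ known):
z* = 2.576 for 99% confidence

Margin of error = z* · σ/√n = 2.576 · 17.2/√75 = 5.12

CI: (39.6 - 5.12, 39.6 + 5.12) = (34.48, 44.72)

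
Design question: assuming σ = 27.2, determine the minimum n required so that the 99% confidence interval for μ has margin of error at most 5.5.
n ≥ 163

For margin E ≤ 5.5:
n ≥ (z* · σ / E)²
n ≥ (2.576 · 27.2 / 5.5)²
n ≥ 162.29

Minimum n = 163 (rounding up)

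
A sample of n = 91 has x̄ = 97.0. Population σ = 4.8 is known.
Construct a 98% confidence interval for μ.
(95.83, 98.17)

z-interval (σ known):
z* = 2.326 for 98% confidence

Margin of error = z* · σ/√n = 2.326 · 4.8/√91 = 1.17

CI: (97.0 - 1.17, 97.0 + 1.17) = (95.83, 98.17)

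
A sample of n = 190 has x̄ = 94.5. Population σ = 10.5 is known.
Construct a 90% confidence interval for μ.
(93.25, 95.75)

z-interval (σ known):
z* = 1.645 for 90% confidence

Margin of error = z* · σ/√n = 1.645 · 10.5/√190 = 1.25

CI: (94.5 - 1.25, 94.5 + 1.25) = (93.25, 95.75)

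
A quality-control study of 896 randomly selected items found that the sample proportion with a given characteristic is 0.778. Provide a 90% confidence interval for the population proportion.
(0.755, 0.801)

Proportion CI:
SE = √(p̂(1-p̂)/n) = √(0.778 · 0.222 / 896) = 0.01388

z* = 1.645
Margin = z* · SE = 1.645 · 0.01388 = 0.0228

CI: 0.778 ± 0.0228 = (0.755, 0.801)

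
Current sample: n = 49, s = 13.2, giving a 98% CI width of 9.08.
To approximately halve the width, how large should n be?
n ≈ 196

CI width ∝ 1/√n
To reduce width by factor 2, need √n to grow by 2 → need 2² = 4 times as many samples.

Current: n = 49, width = 9.08
New: n = 196, width ≈ 4.42

Width reduced by factor of 9.08/4.42 = 2.05.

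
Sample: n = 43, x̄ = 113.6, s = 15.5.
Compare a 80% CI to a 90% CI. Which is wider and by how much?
90% CI is wider by 1.79

df = 42
80% CI: t* = 1.302, (110.52, 116.68), width = 2 · t* · s/√n = 6.16
90% CI: t* = 1.682, (109.62, 117.58), width = 2 · t* · s/√n = 7.95

The 90% CI is wider by 7.95 - 6.16 = 1.79.
Higher confidence requires a wider interval.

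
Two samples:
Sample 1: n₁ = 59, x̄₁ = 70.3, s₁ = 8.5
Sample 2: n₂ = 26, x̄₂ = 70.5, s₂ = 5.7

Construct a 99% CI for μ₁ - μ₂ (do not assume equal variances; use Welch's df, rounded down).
(-4.37, 3.97)

Difference: x̄₁ - x̄₂ = -0.20
SE = √(s₁²/n₁ + s₂²/n₂) = √(8.5²/59 + 5.7²/26) = 1.5730
df = 69.31 → 69 (Welch–Satterthwaite, rounded down)
t* = 2.649

CI: -0.20 ± 2.649 · 1.5730 = -0.20 ± 4.17 = (-4.37, 3.97)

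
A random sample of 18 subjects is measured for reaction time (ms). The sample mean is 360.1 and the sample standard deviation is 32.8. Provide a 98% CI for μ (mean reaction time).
(340.25, 379.95)

t-interval (σ unknown):
df = n - 1 = 17
t* = 2.567 for 98% confidence

Margin of error = t* · s/√n = 2.567 · 32.8/√18 = 19.85

CI: (340.25, 379.95)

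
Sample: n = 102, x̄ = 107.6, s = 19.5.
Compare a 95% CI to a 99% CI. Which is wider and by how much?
99% CI is wider by 2.48

df = 101
95% CI: t* = 1.984, (103.77, 111.43), width = 2 · t* · s/√n = 7.66
99% CI: t* = 2.625, (102.53, 112.67), width = 2 · t* · s/√n = 10.14

The 99% CI is wider by 10.14 - 7.66 = 2.48.
Higher confidence requires a wider interval.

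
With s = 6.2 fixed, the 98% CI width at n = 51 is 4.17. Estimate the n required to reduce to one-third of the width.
n ≈ 459

CI width ∝ 1/√n
To reduce width by factor 3, need √n to grow by 3 → need 3² = 9 times as many samples.

Current: n = 51, width = 4.17
New: n = 459, width ≈ 1.35

Width reduced by factor of 4.17/1.35 = 3.09.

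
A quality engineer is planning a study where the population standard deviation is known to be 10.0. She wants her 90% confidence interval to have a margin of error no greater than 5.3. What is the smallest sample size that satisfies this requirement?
n ≥ 10

For margin E ≤ 5.3:
n ≥ (z* · σ / E)²
n ≥ (1.645 · 10.0 / 5.3)²
n ≥ 9.63

Minimum n = 10 (rounding up)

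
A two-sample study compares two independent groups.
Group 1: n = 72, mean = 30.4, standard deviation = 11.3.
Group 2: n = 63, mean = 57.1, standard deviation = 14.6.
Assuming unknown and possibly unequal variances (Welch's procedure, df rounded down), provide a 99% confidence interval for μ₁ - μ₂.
(-32.65, -20.75)

Difference: x̄₁ - x̄₂ = -26.70
SE = √(s₁²/n₁ + s₂²/n₂) = √(11.3²/72 + 14.6²/63) = 2.2709
df = 116.16 → 116 (Welch–Satterthwaite, rounded down)
t* = 2.619

CI: -26.70 ± 2.619 · 2.2709 = -26.70 ± 5.95 = (-32.65, -20.75)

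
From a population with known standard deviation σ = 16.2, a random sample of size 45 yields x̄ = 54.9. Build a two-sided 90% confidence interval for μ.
(50.93, 58.87)

z-interval (σ known):
z* = 1.645 for 90% confidence

Margin of error = z* · σ/√n = 1.645 · 16.2/√45 = 3.97

CI: (54.9 - 3.97, 54.9 + 3.97) = (50.93, 58.87)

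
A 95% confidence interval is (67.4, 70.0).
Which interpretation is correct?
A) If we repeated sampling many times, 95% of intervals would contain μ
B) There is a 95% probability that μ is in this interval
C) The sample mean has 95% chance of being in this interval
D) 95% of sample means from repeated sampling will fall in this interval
A

A) Correct — this is the frequentist long-run coverage interpretation.
B) Wrong — μ is fixed; the randomness lives in the interval, not in μ.
C) Wrong — x̄ is observed and sits in the interval by construction.
D) Wrong — coverage applies to intervals containing μ, not to future x̄ values.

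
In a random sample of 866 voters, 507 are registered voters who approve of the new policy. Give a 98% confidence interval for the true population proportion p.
(0.547, 0.624)

Proportion CI:
p̂ = 507/866 = 0.58545
SE = √(p̂(1-p̂)/n) = √(0.58545 · 0.41455 / 866) = 0.01674

z* = 2.326
Margin = z* · SE = 2.326 · 0.01674 = 0.0389

CI: 0.58545 ± 0.0389 = (0.547, 0.624)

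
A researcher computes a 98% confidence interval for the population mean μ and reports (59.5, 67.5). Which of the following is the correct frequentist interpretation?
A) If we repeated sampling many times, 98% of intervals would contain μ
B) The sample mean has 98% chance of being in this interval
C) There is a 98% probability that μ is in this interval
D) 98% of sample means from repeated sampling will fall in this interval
A

A) Correct — this is the frequentist long-run coverage interpretation.
B) Wrong — x̄ is observed and sits in the interval by construction.
C) Wrong — μ is fixed; the randomness lives in the interval, not in μ.
D) Wrong — coverage applies to intervals containing μ, not to future x̄ values.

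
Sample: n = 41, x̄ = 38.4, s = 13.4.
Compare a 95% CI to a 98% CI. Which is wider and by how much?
98% CI is wider by 1.68

df = 40
95% CI: t* = 2.021, (34.17, 42.63), width = 2 · t* · s/√n = 8.46
98% CI: t* = 2.423, (33.33, 43.47), width = 2 · t* · s/√n = 10.14

The 98% CI is wider by 10.14 - 8.46 = 1.68.
Higher confidence requires a wider interval.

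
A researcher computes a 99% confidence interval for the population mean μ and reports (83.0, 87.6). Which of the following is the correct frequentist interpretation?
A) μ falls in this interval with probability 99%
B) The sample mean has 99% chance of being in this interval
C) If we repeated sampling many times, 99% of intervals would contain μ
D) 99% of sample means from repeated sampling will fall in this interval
C

A) Wrong — μ is fixed; the randomness lives in the interval, not in μ.
B) Wrong — x̄ is observed and sits in the interval by construction.
C) Correct — this is the frequentist long-run coverage interpretation.
D) Wrong — coverage applies to intervals containing μ, not to future x̄ values.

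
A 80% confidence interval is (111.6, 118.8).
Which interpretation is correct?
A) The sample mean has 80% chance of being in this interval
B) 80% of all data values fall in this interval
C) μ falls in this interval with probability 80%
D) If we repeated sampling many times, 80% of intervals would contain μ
D

A) Wrong — x̄ is observed and sits in the interval by construction.
B) Wrong — a CI is about the parameter μ, not individual data values.
C) Wrong — μ is fixed; the randomness lives in the interval, not in μ.
D) Correct — this is the frequentist long-run coverage interpretation.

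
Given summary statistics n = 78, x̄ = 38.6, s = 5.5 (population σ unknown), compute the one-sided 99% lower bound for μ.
μ ≥ 37.12

Lower bound (one-sided):
t* = 2.376 (one-sided for 99%)
Lower bound = x̄ - t* · s/√n = 38.6 - 2.376 · 5.5/√78 = 37.12

We are 99% confident that μ ≥ 37.12.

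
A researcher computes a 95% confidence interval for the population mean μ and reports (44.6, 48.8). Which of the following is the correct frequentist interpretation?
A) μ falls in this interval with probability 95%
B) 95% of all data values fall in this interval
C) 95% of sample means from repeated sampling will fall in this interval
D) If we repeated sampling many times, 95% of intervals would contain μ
D

A) Wrong — μ is fixed; the randomness lives in the interval, not in μ.
B) Wrong — a CI is about the parameter μ, not individual data values.
C) Wrong — coverage applies to intervals containing μ, not to future x̄ values.
D) Correct — this is the frequentist long-run coverage interpretation.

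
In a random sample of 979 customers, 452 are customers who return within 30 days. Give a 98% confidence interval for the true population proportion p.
(0.425, 0.499)

Proportion CI:
p̂ = 452/979 = 0.46170
SE = √(p̂(1-p̂)/n) = √(0.46170 · 0.53830 / 979) = 0.01593

z* = 2.326
Margin = z* · SE = 2.326 · 0.01593 = 0.0371

CI: 0.46170 ± 0.0371 = (0.425, 0.499)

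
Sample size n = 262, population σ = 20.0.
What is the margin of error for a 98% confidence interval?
Margin of error = 2.87

Margin of error = z* · σ/√n
= 2.326 · 20.0/√262
= 2.326 · 20.0/16.1864
= 2.87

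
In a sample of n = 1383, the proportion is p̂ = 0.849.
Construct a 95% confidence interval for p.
(0.830, 0.868)

Proportion CI:
SE = √(p̂(1-p̂)/n) = √(0.849 · 0.151 / 1383) = 0.00963

z* = 1.960
Margin = z* · SE = 1.960 · 0.00963 = 0.0189

CI: 0.849 ± 0.0189 = (0.830, 0.868)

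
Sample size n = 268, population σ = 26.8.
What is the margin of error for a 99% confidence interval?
Margin of error = 4.22

Margin of error = z* · σ/√n
= 2.576 · 26.8/√268
= 2.576 · 26.8/16.3707
= 4.22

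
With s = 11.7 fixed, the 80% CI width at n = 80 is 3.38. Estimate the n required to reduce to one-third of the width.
n ≈ 720

CI width ∝ 1/√n
To reduce width by factor 3, need √n to grow by 3 → need 3² = 9 times as many samples.

Current: n = 80, width = 3.38
New: n = 720, width ≈ 1.12

Width reduced by factor of 3.38/1.12 = 3.02.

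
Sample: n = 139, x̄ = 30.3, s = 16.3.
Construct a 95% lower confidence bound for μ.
μ ≥ 28.01

Lower bound (one-sided):
t* = 1.656 (one-sided for 95%)
Lower bound = x̄ - t* · s/√n = 30.3 - 1.656 · 16.3/√139 = 28.01

We are 95% confident that μ ≥ 28.01.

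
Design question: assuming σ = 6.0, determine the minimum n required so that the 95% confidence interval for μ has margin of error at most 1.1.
n ≥ 115

For margin E ≤ 1.1:
n ≥ (z* · σ / E)²
n ≥ (1.960 · 6.0 / 1.1)²
n ≥ 114.30

Minimum n = 115 (rounding up)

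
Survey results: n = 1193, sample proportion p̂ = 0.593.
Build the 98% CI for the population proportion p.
(0.560, 0.626)

Proportion CI:
SE = √(p̂(1-p̂)/n) = √(0.593 · 0.407 / 1193) = 0.01422

z* = 2.326
Margin = z* · SE = 2.326 · 0.01422 = 0.0331

CI: 0.593 ± 0.0331 = (0.560, 0.626)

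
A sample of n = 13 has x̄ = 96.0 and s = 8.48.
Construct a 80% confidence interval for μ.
(92.81, 99.19)

t-interval (σ unknown):
df = n - 1 = 12
t* = 1.356 for 80% confidence

Margin of error = t* · s/√n = 1.356 · 8.48/√13 = 3.19

CI: (92.81, 99.19)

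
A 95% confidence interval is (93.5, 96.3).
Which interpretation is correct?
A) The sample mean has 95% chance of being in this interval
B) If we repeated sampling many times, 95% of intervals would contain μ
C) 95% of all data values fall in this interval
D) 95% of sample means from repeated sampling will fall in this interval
B

A) Wrong — x̄ is observed and sits in the interval by construction.
B) Correct — this is the frequentist long-run coverage interpretation.
C) Wrong — a CI is about the parameter μ, not individual data values.
D) Wrong — coverage applies to intervals containing μ, not to future x̄ values.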